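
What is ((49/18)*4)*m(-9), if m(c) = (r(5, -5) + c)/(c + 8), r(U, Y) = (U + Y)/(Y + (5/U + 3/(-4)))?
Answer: 98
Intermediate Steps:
r(U, Y) = (U + Y)/(-¾ + Y + 5/U) (r(U, Y) = (U + Y)/(Y + (5/U + 3*(-¼))) = (U + Y)/(Y + (5/U - ¾)) = (U + Y)/(Y + (-¾ + 5/U)) = (U + Y)/(-¾ + Y + 5/U))
m(c) = c/(8 + c) (m(c) = (4*5*(5 - 5)/(20 - 3*5 + 4*5*(-5)) + c)/(c + 8) = (4*5*0/(20 - 15 - 100) + c)/(8 + c) = (4*5*0/(-95) + c)/(8 + c) = (4*5*(-1/95)*0 + c)/(8 + c) = (0 + c)/(8 + c) = c/(8 + c))
((49/18)*4)*m(-9) = ((49/18)*4)*(-9/(8 - 9)) = ((49*(1/18))*4)*(-9/(-1)) = ((49/18)*4)*(-9*(-1)) = (98/9)*9 = 98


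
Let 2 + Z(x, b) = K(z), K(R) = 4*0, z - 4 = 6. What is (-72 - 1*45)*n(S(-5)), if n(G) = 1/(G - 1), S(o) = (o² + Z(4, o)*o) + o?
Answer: -117/29 ≈ -4.0345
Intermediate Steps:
z = 10 (z = 4 + 6 = 10)
K(R) = 0
Z(x, b) = -2 (Z(x, b) = -2 + 0 = -2)
S(o) = o² - o (S(o) = (o² - 2*o) + o = o² - o)
n(G) = 1/(-1 + G)
(-72 - 1*45)*n(S(-5)) = (-72 - 1*45)/(-1 - 5*(-1 - 5)) = (-72 - 45)/(-1 - 5*(-6)) = -117/(-1 + 30) = -117/29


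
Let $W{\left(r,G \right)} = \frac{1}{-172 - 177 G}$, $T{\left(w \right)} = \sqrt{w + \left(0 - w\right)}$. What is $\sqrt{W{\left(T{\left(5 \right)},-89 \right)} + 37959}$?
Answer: $\frac{2 \sqrt{2303803465895}}{15581} \approx 194.83$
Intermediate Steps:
$T{\left(w \right)} = 0$ ($T{\left(w \right)} = \sqrt{w - w} = \sqrt{0} = 0$)
$\sqrt{W{\left(T{\left(5 \right)},-89 \right)} + 37959} = \sqrt{- \frac{1}{172 + 177 \left(-89\right)} + 37959} = \sqrt{- \frac{1}{172 - 15753} + 37959} = \sqrt{- \frac{1}{-15581} + 37959} = \sqrt{\left(-1\right) \left(- \frac{1}{15581}\right) + 37959} = \sqrt{\frac{1}{15581} + 37959} = \sqrt{\frac{591439180}{15581}} = \frac{2 \sqrt{2303803465895}}{15581}$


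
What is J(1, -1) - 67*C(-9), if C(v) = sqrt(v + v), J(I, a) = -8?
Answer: -8 - 201*I*sqrt(2) ≈ -8.0 - 284.26*I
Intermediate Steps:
C(v) = sqrt(2)*sqrt(v) (C(v) = sqrt(2*v) = sqrt(2)*sqrt(v))
J(1, -1) - 67*C(-9) = -8 - 67*sqrt(2)*sqrt(-9) = -8 - 67*sqrt(2)*3*I = -8 - 201*I*sqrt(2)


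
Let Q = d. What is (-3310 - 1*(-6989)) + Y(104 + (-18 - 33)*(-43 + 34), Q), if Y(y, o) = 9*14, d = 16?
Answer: 3805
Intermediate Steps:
Q = 16
Y(y, o) = 126
(-3310 - 1*(-6989)) + Y(104 + (-18 - 33)*(-43 + 34), Q) = (-3310 - 1*(-6989)) + 126 = (-3310 + 6989) + 126 = 3679 + 126 = 3805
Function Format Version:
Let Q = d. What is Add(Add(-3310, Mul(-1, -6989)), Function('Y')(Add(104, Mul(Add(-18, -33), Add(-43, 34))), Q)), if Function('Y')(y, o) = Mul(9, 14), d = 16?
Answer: 3805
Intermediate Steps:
Q = 16
Function('Y')(y, o) = 126
Add(Add(-3310, Mul(-1, -6989)), Function('Y')(Add(104, Mul(Add(-18, -33), Add(-43, 34))), Q)) = Add(Add(-3310, Mul(-1, -6989)), 126) = Add(Add(-3310, 6989), 126) = Add(3679, 126) = 3805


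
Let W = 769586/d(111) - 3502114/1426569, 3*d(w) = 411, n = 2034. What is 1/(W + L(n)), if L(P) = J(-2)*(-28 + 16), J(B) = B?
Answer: 195439953/1102078299688 ≈ 0.00017734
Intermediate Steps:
d(w) = 137 (d(w) = (1/3)*411 = 137)
W = 1097387740816/195439953 (W = 769586/137 - 3502114/1426569 = 1097387740816/195439953 ≈ 5615.0)
L(P) = 24 (L(P) = -2*(-28 + 16) = -2*(-12) = 24)
1/(W + L(n)) = 1/(1097387740816/195439953 + 24) = 1/(1102078299688/195439953) = 195439953/1102078299688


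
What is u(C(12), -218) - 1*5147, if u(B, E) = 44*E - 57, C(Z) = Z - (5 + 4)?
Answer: -14796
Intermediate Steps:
C(Z) = -9 + Z (C(Z) = Z - 1*9 = Z - 9 = -9 + Z)
u(B, E) = -57 + 44*E
u(C(12), -218) - 1*5147 = (-57 + 44*(-218)) - 1*5147 = (-57 - 9592) - 5147 = -9649 - 5147 = -14796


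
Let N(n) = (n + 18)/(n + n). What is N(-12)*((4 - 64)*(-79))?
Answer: -1185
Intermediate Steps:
N(n) = (18 + n)/(2*n) (N(n) = (18 + n)/((2*n)) = (18 + n)*(1/(2*n)) = (18 + n)/(2*n))
N(-12)*((4 - 64)*(-79)) = ((1/2)*(18 - 12)/(-12))*((4 - 64)*(-79)) = ((1/2)*(-1/12)*6)*(-60*(-79)) = -1/4*4740 = -1185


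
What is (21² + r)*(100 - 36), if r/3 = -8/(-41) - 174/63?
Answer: 7958848/287 ≈ 27731.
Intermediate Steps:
r = -2210/287 (r = 3*(-8/(-41) - 174/63) = 3*(-8*(-1/41) - 174*1/63) = 3*(8/41 - 58/21) = 3*(-2210/861) = -2210/287 ≈ -7.7003)
(21² + r)*(100 - 36) = (21² - 2210/287)*(100 - 36) = (441 - 2210/287)*64 = (124357/287)*64 = 7958848/287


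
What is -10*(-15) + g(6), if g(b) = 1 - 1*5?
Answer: 146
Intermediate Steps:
g(b) = -4 (g(b) = 1 - 5 = -4)
-10*(-15) + g(6) = -10*(-15) - 4 = 150 - 4 = 146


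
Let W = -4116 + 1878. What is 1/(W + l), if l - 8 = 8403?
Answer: 1/6173 ≈ 0.00016200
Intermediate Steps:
l = 8411 (l = 8 + 8403 = 8411)
W = -2238
1/(W + l) = 1/(-2238 + 8411) = 1/6173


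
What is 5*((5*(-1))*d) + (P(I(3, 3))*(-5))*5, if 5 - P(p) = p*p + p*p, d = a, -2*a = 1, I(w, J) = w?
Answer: 675/2 ≈ 337.50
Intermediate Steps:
a = -½ (a = -½*1 = -½ ≈ -0.50000)
d = -½ ≈ -0.50000
P(p) = 5 - 2*p² (P(p) = 5 - (p*p + p*p) = 5 - (p² + p²) = 5 - 2*p²)
5*((5*(-1))*d) + (P(I(3, 3))*(-5))*5 = 5*((5*(-1))*(-½)) + ((5 - 2*3²)*(-5))*5 = 5*(-5*(-½)) + ((5 - 2*9)*(-5))*5 = 5*(5/2) + ((5 - 18)*(-5))*5 = 25/2 - 13*(-5)*5 = 25/2 + 65*5 = 25/2 + 325 = 675/2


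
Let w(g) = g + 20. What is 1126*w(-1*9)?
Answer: 12386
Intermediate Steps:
w(g) = 20 + g
1126*w(-1*9) = 1126*(20 - 1*9) = 1126*(20 - 9) = 1126*11 = 12386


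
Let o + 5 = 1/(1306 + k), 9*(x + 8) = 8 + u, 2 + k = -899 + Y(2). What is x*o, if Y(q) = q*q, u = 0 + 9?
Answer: 112420/3681 ≈ 30.541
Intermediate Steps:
u = 9
Y(q) = q²
k = -897 (k = -2 + (-899 + 2²) = -2 + (-899 + 4) = -2 - 895 = -897)
x = -55/9 (x = -8 + (8 + 9)/9 = -8 + (⅑)*17 = -8 + 17/9 = -55/9 ≈ -6.1111)
o = -2044/409 (o = -5 + 1/(1306 - 897) = -5 + 1/409 = -2044/409 ≈ -4.9976)
x*o = -55/9*(-2044/409) = 112420/3681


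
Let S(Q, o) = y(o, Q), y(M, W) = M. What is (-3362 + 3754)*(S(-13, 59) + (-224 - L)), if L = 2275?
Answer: -956480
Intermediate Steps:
S(Q, o) = o
(-3362 + 3754)*(S(-13, 59) + (-224 - L)) = (-3362 + 3754)*(59 + (-224 - 1*2275)) = 392*(59 + (-224 - 2275)) = 392*(59 - 2499) = 392*(-2440) = -956480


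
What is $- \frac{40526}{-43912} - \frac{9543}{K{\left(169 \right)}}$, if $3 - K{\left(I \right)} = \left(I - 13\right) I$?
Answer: $\frac{247893017}{192927372} \approx 1.2849$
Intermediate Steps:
$K{\left(I \right)} = 3 - I \left(-13 + I\right)$ ($K{\left(I \right)} = 3 - \left(I - 13\right) I = 3 - \left(-13 + I\right) I = 3 - I \left(-13 + I\right)$)
$- \frac{40526}{-43912} - \frac{9543}{K{\left(169 \right)}} = - \frac{40526}{-43912} - \frac{9543}{3 - 169^{2} + 13 \cdot 169} = \left(-40526\right) \left(- \frac{1}{43912}\right) - \frac{9543}{3 - 28561 + 2197} = \frac{20263}{21956} - \frac{9543}{3 - 28561 + 2197} = \frac{20263}{21956} - \frac{9543}{-26361} = \frac{20263}{21956} - - \frac{3181}{8787} = \frac{20263}{21956} + \frac{3181}{8787} = \frac{247893017}{192927372}$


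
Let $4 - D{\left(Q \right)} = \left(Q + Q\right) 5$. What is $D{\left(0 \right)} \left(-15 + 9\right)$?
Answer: $-24$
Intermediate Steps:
$D{\left(Q \right)} = 4 - 10 Q$ ($D{\left(Q \right)} = 4 - \left(Q + Q\right) 5 = 4 - 2 Q 5 = 4 - 10 Q$)
$D{\left(0 \right)} \left(-15 + 9\right) = \left(4 - 0\right) \left(-15 + 9\right) = \left(4 + 0\right) \left(-6\right) = 4 \left(-6\right) = -24$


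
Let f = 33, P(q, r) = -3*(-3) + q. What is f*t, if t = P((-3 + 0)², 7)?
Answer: 594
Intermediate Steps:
P(q, r) = 9 + q
t = 18 (t = 9 + (-3 + 0)² = 9 + (-3)² = 9 + 9 = 18)
f*t = 33*18 = 594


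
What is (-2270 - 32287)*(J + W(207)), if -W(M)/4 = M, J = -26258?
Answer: 936010902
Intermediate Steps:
W(M) = -4*M
(-2270 - 32287)*(J + W(207)) = (-2270 - 32287)*(-26258 - 4*207) = -34557*(-26258 - 828) = -34557*(-27086) = 936010902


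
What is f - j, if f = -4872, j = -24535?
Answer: 19663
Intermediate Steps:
f - j = -4872 - 1*(-24535) = -4872 + 24535 = 19663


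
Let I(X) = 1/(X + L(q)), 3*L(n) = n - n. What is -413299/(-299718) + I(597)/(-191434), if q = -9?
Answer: 3936194143132/2854466726697 ≈ 1.3790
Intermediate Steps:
L(n) = 0 (L(n) = (n - n)/3 = (⅓)*0 = 0)
I(X) = 1/X (I(X) = 1/(X + 0) = 1/X)
-413299/(-299718) + I(597)/(-191434) = -413299/(-299718) + 1/(597*(-191434)) = -413299*(-1/299718) + (1/597)*(-1/191434) = 413299/299718 - 1/114286098 = 3936194143132/2854466726697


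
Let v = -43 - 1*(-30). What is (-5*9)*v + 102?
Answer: 687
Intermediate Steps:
v = -13 (v = -43 + 30 = -13)
(-5*9)*v + 102 = -5*9*(-13) + 102 = -45*(-13) + 102 = 585 + 102 = 687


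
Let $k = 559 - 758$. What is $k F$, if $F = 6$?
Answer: $-1194$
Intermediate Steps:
$k = -199$
$k F = \left(-199\right) 6 = -1194$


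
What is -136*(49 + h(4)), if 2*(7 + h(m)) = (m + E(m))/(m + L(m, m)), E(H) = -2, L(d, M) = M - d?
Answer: -5746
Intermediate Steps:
h(m) = -7 + (-2 + m)/(2*m) (h(m) = -7 + ((m - 2)/(m + (m - m)))/2 = -7 + ((-2 + m)/(m + 0))/2 = -7 + ((-2 + m)/m)/2 = -7 + (-2 + m)/(2*m))
-136*(49 + h(4)) = -136*(49 + (-13/2 - 1/4)) = -136*(49 + (-13/2 - 1*¼)) = -136*(49 + (-13/2 - ¼)) = -136*(49 - 27/4) = -136*169/4 = -5746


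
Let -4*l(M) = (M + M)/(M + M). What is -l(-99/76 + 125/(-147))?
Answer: ¼ ≈ 0.25000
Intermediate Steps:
l(M) = -¼ (l(M) = -(M + M)/(4*(M + M)) = -2*M/(4*(2*M)) = -2*M*1/(2*M)/4 = -¼*1 = -¼)
-l(-99/76 + 125/(-147)) = -1*(-¼) = ¼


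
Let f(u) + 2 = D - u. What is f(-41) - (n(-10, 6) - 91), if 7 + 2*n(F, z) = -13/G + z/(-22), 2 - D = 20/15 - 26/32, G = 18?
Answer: 214595/1584 ≈ 135.48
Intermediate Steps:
D = 71/48 (D = 2 - (20/15 - 26/32) = 2 - (20*(1/15) - 26*1/32) = 2 - (4/3 - 13/16) = 2 - 1*25/48 = 2 - 25/48 = 71/48 ≈ 1.4792)
n(F, z) = -139/36 - z/44 (n(F, z) = -7/2 + (-13/18 + z/(-22))/2 = -7/2 + (-13*1/18 + z*(-1/22))/2 = -7/2 + (-13/18 - z/22)/2 = -7/2 + (-13/36 - z/44) = -139/36 - z/44)
f(u) = -25/48 - u (f(u) = -2 + (71/48 - u) = -25/48 - u)
f(-41) - (n(-10, 6) - 91) = (-25/48 - 1*(-41)) - ((-139/36 - 1/44*6) - 91) = (-25/48 + 41) - ((-139/36 - 3/22) - 91) = 1943/48 - (-1583/396 - 91) = 1943/48 - 1*(-37619/396) = 1943/48 + 37619/396 = 214595/1584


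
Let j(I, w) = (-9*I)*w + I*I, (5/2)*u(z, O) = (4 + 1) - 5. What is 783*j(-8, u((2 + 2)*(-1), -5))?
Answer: 50112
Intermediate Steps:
u(z, O) = 0 (u(z, O) = 2*((4 + 1) - 5)/5 = 2*(5 - 5)/5 = (⅖)*0 = 0)
j(I, w) = I² - 9*I*w (j(I, w) = -9*I*w + I² = I² - 9*I*w)
783*j(-8, u((2 + 2)*(-1), -5)) = 783*(-8*(-8 - 9*0)) = 783*(-8*(-8 + 0)) = 783*(-8*(-8)) = 783*64 = 50112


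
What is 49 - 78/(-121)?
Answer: 6007/121 ≈ 49.645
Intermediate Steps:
49 - 78/(-121) = 49 - 78*(-1/121) = 49 + 78/121 = 6007/121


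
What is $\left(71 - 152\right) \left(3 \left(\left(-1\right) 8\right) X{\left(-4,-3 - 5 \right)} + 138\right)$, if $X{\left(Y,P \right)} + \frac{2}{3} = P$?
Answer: $-28026$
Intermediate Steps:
$X{\left(Y,P \right)} = - \frac{2}{3} + P$
$\left(71 - 152\right) \left(3 \left(\left(-1\right) 8\right) X{\left(-4,-3 - 5 \right)} + 138\right) = \left(71 - 152\right) \left(3 \left(\left(-1\right) 8\right) \left(- \frac{2}{3} - 8\right) + 138\right) = - 81 \left(3 \left(-8\right) \left(- \frac{2}{3} - 8\right) + 138\right) = - 81 \left(\left(-24\right) \left(- \frac{26}{3}\right) + 138\right) = - 81 \left(208 + 138\right) = \left(-81\right) 346 = -28026$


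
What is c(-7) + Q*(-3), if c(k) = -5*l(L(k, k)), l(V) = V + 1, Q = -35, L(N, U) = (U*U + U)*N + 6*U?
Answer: 1780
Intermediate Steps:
L(N, U) = 6*U + N*(U + U**2) (L(N, U) = (U**2 + U)*N + 6*U = (U + U**2)*N + 6*U = N*(U + U**2) + 6*U = 6*U + N*(U + U**2))
l(V) = 1 + V
c(k) = -5 - 5*k*(6 + k + k**2) (c(k) = -5*(1 + k*(6 + k + k*k)) = -5*(1 + k*(6 + k + k**2)) = -5 - 5*k*(6 + k + k**2))
c(-7) + Q*(-3) = (-5 - 5*(-7)*(6 - 7 + (-7)**2)) - 35*(-3) = (-5 - 5*(-7)*(6 - 7 + 49)) + 105 = (-5 - 5*(-7)*48) + 105 = (-5 + 1680) + 105 = 1675 + 105 = 1780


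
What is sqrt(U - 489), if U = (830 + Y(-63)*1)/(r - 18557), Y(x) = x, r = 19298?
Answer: I*sqrt(1585398)/57 ≈ 22.09*I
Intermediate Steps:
U = 59/57 (U = (830 - 63*1)/(19298 - 18557) = (830 - 63)/741 = 767*(1/741) = 59/57 ≈ 1.0351)
sqrt(U - 489) = sqrt(59/57 - 489) = sqrt(-27814/57) = I*sqrt(1585398)/57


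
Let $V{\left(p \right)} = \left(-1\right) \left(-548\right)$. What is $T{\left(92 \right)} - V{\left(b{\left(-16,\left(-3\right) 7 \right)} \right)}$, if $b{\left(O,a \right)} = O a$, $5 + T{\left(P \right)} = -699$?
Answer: $-1252$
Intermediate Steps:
$T{\left(P \right)} = -704$ ($T{\left(P \right)} = -5 - 699 = -704$)
$V{\left(p \right)} = 548$
$T{\left(92 \right)} - V{\left(b{\left(-16,\left(-3\right) 7 \right)} \right)} = -704 - 548 = -1252$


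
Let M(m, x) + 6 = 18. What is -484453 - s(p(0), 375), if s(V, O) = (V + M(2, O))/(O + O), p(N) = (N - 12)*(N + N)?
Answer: -60556627/125 ≈ -4.8445e+5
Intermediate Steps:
p(N) = 2*N*(-12 + N) (p(N) = (-12 + N)*(2*N) = 2*N*(-12 + N))
M(m, x) = 12 (M(m, x) = -6 + 18 = 12)
s(V, O) = (12 + V)/(2*O) (s(V, O) = (V + 12)/(O + O) = (12 + V)/((2*O)) = (12 + V)*(1/(2*O)) = (12 + V)/(2*O))
-484453 - s(p(0), 375) = -484453 - (12 + 2*0*(-12 + 0))/(2*375) = -484453 - (12 + 2*0*(-12))/(2*375) = -484453 - (12 + 0)/(2*375) = -484453 - 12/(2*375) = -484453 - 1*2/125 = -484453 - 2/125 = -60556627/125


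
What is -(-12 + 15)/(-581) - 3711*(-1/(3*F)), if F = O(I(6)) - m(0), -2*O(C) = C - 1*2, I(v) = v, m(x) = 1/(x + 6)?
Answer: -4312143/7553 ≈ -570.92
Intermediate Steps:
m(x) = 1/(6 + x)
O(C) = 1 - C/2 (O(C) = -(C - 1*2)/2 = -(C - 2)/2 = -(-2 + C)/2 = 1 - C/2)
F = -13/6 (F = (1 - ½*6) - 1/(6 + 0) = (1 - 3) - 1/6 = -2 - 1*⅙ = -2 - ⅙ = -13/6 ≈ -2.1667)
-(-12 + 15)/(-581) - 3711*(-1/(3*F)) = -(-12 + 15)/(-581) - 3711/((-13/6*(-3))) = -1*3*(-1/581) - 3711/13/2 = -3*(-1/581) - 3711*2/13 = 3/581 - 7422/13 = -4312143/7553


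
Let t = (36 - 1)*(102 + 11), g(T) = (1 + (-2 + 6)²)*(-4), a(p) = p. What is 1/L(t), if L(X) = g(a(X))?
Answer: -1/68 ≈ -0.014706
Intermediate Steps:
g(T) = -68 (g(T) = (1 + 4²)*(-4) = (1 + 16)*(-4) = 17*(-4) = -68)
t = 3955 (t = 35*113 = 3955)
L(X) = -68
1/L(t) = 1/(-68) = -1/68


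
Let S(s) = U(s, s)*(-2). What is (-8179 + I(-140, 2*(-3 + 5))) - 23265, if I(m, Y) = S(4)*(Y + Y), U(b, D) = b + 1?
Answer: -31524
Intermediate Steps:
U(b, D) = 1 + b
S(s) = -2 - 2*s (S(s) = (1 + s)*(-2) = -2 - 2*s)
I(m, Y) = -20*Y (I(m, Y) = (-2 - 2*4)*(Y + Y) = (-2 - 8)*(2*Y) = -20*Y)
(-8179 + I(-140, 2*(-3 + 5))) - 23265 = (-8179 - 40*(-3 + 5)) - 23265 = (-8179 - 40*2) - 23265 = (-8179 - 20*4) - 23265 = (-8179 - 80) - 23265 = -8259 - 23265 = -31524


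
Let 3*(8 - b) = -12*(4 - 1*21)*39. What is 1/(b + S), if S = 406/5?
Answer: -5/12814 ≈ -0.00039020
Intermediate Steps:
S = 406/5 (S = (⅕)*406 = 406/5 ≈ 81.200)
b = -2644 (b = 8 - (-12*(4 - 1*21))*39/3 = 8 - (-12*(4 - 21))*39/3 = 8 - (-12*(-17))*39/3 = 8 - 68*39 = 8 - ⅓*7956 = 8 - 2652 = -2644)
1/(b + S) = 1/(-2644 + 406/5) = 1/(-12814/5) = -5/12814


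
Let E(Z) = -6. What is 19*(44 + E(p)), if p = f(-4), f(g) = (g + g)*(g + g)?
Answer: 722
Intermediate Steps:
f(g) = 4*g² (f(g) = (2*g)*(2*g) = 4*g²)
p = 64 (p = 4*(-4)² = 4*16 = 64)
19*(44 + E(p)) = 19*(44 - 6) = 19*38 = 722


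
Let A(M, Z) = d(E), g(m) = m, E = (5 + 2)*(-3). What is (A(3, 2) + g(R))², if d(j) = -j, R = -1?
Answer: 400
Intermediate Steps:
E = -21 (E = 7*(-3) = -21)
A(M, Z) = 21 (A(M, Z) = -1*(-21) = 21)
(A(3, 2) + g(R))² = (21 - 1)² = 20² = 400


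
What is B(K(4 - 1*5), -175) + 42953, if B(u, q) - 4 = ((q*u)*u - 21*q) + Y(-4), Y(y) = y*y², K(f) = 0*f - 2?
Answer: 45868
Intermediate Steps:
K(f) = -2 (K(f) = 0 - 2 = -2)
Y(y) = y³
B(u, q) = -60 - 21*q + q*u² (B(u, q) = 4 + (((q*u)*u - 21*q) + (-4)³) = 4 + ((q*u² - 21*q) - 64) = 4 + ((-21*q + q*u²) - 64) = 4 + (-64 - 21*q + q*u²) = -60 - 21*q + q*u²)
B(K(4 - 1*5), -175) + 42953 = (-60 - 21*(-175) - 175*(-2)²) + 42953 = (-60 + 3675 - 175*4) + 42953 = (-60 + 3675 - 700) + 42953 = 2915 + 42953 = 45868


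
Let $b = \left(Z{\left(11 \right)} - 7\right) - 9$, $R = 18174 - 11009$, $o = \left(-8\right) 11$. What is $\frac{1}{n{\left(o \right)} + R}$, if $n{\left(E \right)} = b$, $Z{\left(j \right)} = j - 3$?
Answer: $\frac{1}{7157} \approx 0.00013972$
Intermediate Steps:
$o = -88$
$Z{\left(j \right)} = -3 + j$
$R = 7165$
$b = -8$ ($b = \left(\left(-3 + 11\right) - 7\right) - 9 = \left(8 - 7\right) - 9 = 1 - 9 = -8$)
$n{\left(E \right)} = -8$
$\frac{1}{n{\left(o \right)} + R} = \frac{1}{-8 + 7165} = \frac{1}{7157}$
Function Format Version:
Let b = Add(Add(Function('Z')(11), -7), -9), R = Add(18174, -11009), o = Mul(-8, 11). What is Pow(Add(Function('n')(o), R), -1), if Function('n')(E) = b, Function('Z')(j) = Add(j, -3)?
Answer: Rational(1, 7157) ≈ 0.00013972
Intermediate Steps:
o = -88
Function('Z')(j) = Add(-3, j)
R = 7165
b = -8 (b = Add(Add(Add(-3, 11), -7), -9) = Add(Add(8, -7), -9) = Add(1, -9) = -8)
Function('n')(E) = -8
Pow(Add(Function('n')(o), R), -1) = Pow(Add(-8, 7165), -1) = Pow(7157, -1) = Rational(1, 7157)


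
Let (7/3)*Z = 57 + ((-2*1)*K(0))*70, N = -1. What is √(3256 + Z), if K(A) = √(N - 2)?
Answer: √(160741 - 2940*I*√3)/7 ≈ 57.282 - 0.90711*I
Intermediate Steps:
K(A) = I*√3 (K(A) = √(-1 - 2) = √(-3) = I*√3)
Z = 171/7 - 60*I*√3 (Z = 3*(57 + ((-2*1)*(I*√3))*70)/7 = 3*(57 - 2*I*√3*70)/7 = 3*(57 - 140*I*√3)/7 = 171/7 - 60*I*√3 ≈ 24.429 - 103.92*I)
√(3256 + Z) = √(3256 + (171/7 - 60*I*√3)) = √(22963/7 - 60*I*√3)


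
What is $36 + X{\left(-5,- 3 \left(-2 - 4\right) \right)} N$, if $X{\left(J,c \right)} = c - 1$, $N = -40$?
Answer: $-644$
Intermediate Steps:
$X{\left(J,c \right)} = -1 + c$
$36 + X{\left(-5,- 3 \left(-2 - 4\right) \right)} N = 36 + \left(-1 - 3 \left(-2 - 4\right)\right) \left(-40\right) = 36 + \left(-1 - -18\right) \left(-40\right) = 36 + \left(-1 + 18\right) \left(-40\right) = 36 + 17 \left(-40\right) = 36 - 680 = -644$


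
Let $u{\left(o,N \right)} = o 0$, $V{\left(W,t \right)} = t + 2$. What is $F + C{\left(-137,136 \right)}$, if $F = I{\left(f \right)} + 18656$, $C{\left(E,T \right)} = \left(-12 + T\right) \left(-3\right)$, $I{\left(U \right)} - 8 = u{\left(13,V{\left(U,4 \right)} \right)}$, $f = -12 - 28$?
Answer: $18292$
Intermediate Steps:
$V{\left(W,t \right)} = 2 + t$
$u{\left(o,N \right)} = 0$
$f = -40$ ($f = -12 - 28 = -40$)
$I{\left(U \right)} = 8$ ($I{\left(U \right)} = 8 + 0 = 8$)
$C{\left(E,T \right)} = 36 - 3 T$
$F = 18664$ ($F = 8 + 18656 = 18664$)
$F + C{\left(-137,136 \right)} = 18664 + \left(36 - 408\right) = 18664 - 372 = 18292$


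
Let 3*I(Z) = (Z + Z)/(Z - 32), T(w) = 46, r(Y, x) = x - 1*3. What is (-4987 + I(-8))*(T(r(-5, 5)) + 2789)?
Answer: -14137767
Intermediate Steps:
r(Y, x) = -3 + x (r(Y, x) = x - 3 = -3 + x)
I(Z) = 2*Z/(3*(-32 + Z)) (I(Z) = ((Z + Z)/(Z - 32))/3 = ((2*Z)/(-32 + Z))/3 = (2*Z/(-32 + Z))/3 = 2*Z/(3*(-32 + Z)))
(-4987 + I(-8))*(T(r(-5, 5)) + 2789) = (-4987 + (⅔)*(-8)/(-32 - 8))*(46 + 2789) = (-4987 + (⅔)*(-8)/(-40))*2835 = (-4987 + (⅔)*(-8)*(-1/40))*2835 = (-4987 + 2/15)*2835 = -74803/15*2835 = -14137767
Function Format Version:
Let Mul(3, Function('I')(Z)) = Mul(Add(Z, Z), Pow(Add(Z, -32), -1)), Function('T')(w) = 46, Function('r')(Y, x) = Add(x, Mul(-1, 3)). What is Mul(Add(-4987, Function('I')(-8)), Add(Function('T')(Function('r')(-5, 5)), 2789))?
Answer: -14137767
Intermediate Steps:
Function('r')(Y, x) = Add(-3, x) (Function('r')(Y, x) = Add(x, -3) = Add(-3, x))
Function('I')(Z) = Mul(Rational(2, 3), Z, Pow(Add(-32, Z), -1)) (Function('I')(Z) = Mul(Rational(1, 3), Mul(Add(Z, Z), Pow(Add(Z, -32), -1))) = Mul(Rational(1, 3), Mul(Mul(2, Z), Pow(Add(-32, Z), -1))) = Mul(Rational(1, 3), Mul(2, Z, Pow(Add(-32, Z), -1))) = Mul(Rational(2, 3), Z, Pow(Add(-32, Z), -1)))
Mul(Add(-4987, Function('I')(-8)), Add(Function('T')(Function('r')(-5, 5)), 2789)) = Mul(Add(-4987, Mul(Rational(2, 3), -8, Pow(Add(-32, -8), -1))), Add(46, 2789)) = Mul(Add(-4987, Mul(Rational(2, 3), -8, Pow(-40, -1))), 2835) = Mul(Add(-4987, Mul(Rational(2, 3), -8, Rational(-1, 40))), 2835) = Mul(Add(-4987, Rational(2, 15)), 2835) = Mul(Rational(-74803, 15), 2835) = -14137767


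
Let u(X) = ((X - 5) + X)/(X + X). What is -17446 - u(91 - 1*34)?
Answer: -1988953/114 ≈ -17447.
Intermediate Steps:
u(X) = (-5 + 2*X)/(2*X) (u(X) = ((-5 + X) + X)/((2*X)) = (-5 + 2*X)*(1/(2*X)) = (-5 + 2*X)/(2*X))
-17446 - u(91 - 1*34) = -17446 - (-5/2 + (91 - 1*34))/(91 - 1*34) = -17446 - (-5/2 + (91 - 34))/(91 - 34) = -17446 - (-5/2 + 57)/57 = -17446 - 109/(57*2) = -17446 - 1*109/114 = -17446 - 109/114 = -1988953/114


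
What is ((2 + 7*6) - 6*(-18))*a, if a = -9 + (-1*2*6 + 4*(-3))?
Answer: -5016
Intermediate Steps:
a = -33 (a = -9 + (-2*6 - 12) = -9 + (-12 - 12) = -9 - 24 = -33)
((2 + 7*6) - 6*(-18))*a = ((2 + 7*6) - 6*(-18))*(-33) = ((2 + 42) + 108)*(-33) = (44 + 108)*(-33) = 152*(-33) = -5016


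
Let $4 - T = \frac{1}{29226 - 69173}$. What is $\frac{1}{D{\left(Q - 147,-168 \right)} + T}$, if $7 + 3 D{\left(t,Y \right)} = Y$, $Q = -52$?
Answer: $- \frac{119841}{6511358} \approx -0.018405$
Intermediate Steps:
$D{\left(t,Y \right)} = - \frac{7}{3} + \frac{Y}{3}$
$T = \frac{159789}{39947}$ ($T = 4 - \frac{1}{29226 - 69173} = 4 - \frac{1}{-39947} = 4 - - \frac{1}{39947} = 4 + \frac{1}{39947} = \frac{159789}{39947} \approx 4.0$)
$\frac{1}{D{\left(Q - 147,-168 \right)} + T} = \frac{1}{\left(- \frac{7}{3} + \frac{1}{3} \left(-168\right)\right) + \frac{159789}{39947}} = \frac{1}{\left(- \frac{7}{3} - 56\right) + \frac{159789}{39947}} = \frac{1}{- \frac{175}{3} + \frac{159789}{39947}} = \frac{1}{- \frac{6511358}{119841}} = - \frac{119841}{6511358}$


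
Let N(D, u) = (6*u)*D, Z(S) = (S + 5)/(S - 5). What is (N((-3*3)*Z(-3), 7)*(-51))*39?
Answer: -375921/2 ≈ -1.8796e+5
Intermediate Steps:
Z(S) = (5 + S)/(-5 + S)
N(D, u) = 6*D*u
(N((-3*3)*Z(-3), 7)*(-51))*39 = ((6*((-3*3)*((5 - 3)/(-5 - 3)))*7)*(-51))*39 = ((6*(-9*2/(-8))*7)*(-51))*39 = ((6*(-(-9)*2/8)*7)*(-51))*39 = ((6*(-9*(-¼))*7)*(-51))*39 = ((6*(9/4)*7)*(-51))*39 = ((189/2)*(-51))*39 = -9639/2*39 = -375921/2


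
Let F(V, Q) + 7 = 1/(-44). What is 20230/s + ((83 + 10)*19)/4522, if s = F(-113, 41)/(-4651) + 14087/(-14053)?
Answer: -1978037249000591/97868240134 ≈ -20211.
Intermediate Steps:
F(V, Q) = -309/44 (F(V, Q) = -7 + 1/(-44) = -7 - 1/44 = -309/44)
s = -2878477651/2875862132 (s = -309/44/(-4651) + 14087/(-14053) = -309/44*(-1/4651) + 14087*(-1/14053) = 309/204644 - 14087/14053 = -2878477651/2875862132 ≈ -1.0009)
20230/s + ((83 + 10)*19)/4522 = 20230/(-2878477651/2875862132) + ((83 + 10)*19)/4522 = 20230*(-2875862132/2878477651) + (93*19)*(1/4522) = -8311241561480/411211093 + 1767*(1/4522) = -8311241561480/411211093 + 93/238 = -1978037249000591/97868240134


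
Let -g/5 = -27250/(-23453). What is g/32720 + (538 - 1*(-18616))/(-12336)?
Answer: -11484467713/7395645567 ≈ -1.5529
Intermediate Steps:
g = -136250/23453 (g = -(-136250)/(-23453) = -(-136250)*(-1)/23453 = -5*27250/23453 = -136250/23453 ≈ -5.8095)
g/32720 + (538 - 1*(-18616))/(-12336) = -136250/23453/32720 + (538 - 1*(-18616))/(-12336) = -136250/23453*1/32720 + (538 + 18616)*(-1/12336) = -13625/76738216 + 19154*(-1/12336) = -13625/76738216 - 9577/6168 = -11484467713/7395645567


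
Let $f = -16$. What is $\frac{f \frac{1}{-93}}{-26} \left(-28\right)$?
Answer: $\frac{224}{1209} \approx 0.18528$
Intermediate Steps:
$\frac{f \frac{1}{-93}}{-26} \left(-28\right) = \frac{\left(-16\right) \frac{1}{-93}}{-26} \left(-28\right) = - \frac{\left(-16\right) \left(- \frac{1}{93}\right)}{26} \left(-28\right) = \left(- \frac{1}{26}\right) \frac{16}{93} \left(-28\right) = \left(- \frac{8}{1209}\right) \left(-28\right) = \frac{224}{1209}$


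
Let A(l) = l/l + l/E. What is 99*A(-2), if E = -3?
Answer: 165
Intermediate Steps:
A(l) = 1 - l/3 (A(l) = l/l + l/(-3) = 1 + l*(-1/3) = 1 - l/3)
99*A(-2) = 99*(1 - 1/3*(-2)) = 99*(1 + 2/3) = 99*(5/3) = 165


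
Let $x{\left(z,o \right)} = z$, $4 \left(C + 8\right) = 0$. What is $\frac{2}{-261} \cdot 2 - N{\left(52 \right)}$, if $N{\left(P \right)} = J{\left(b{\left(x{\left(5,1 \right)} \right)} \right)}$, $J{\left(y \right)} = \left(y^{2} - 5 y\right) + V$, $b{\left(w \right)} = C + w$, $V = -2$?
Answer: $- \frac{5746}{261} \approx -22.015$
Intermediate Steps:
$C = -8$ ($C = -8 + \frac{1}{4} \cdot 0 = -8 + 0 = -8$)
$b{\left(w \right)} = -8 + w$
$J{\left(y \right)} = -2 + y^{2} - 5 y$ ($J{\left(y \right)} = \left(y^{2} - 5 y\right) - 2 = -2 + y^{2} - 5 y$)
$N{\left(P \right)} = 22$ ($N{\left(P \right)} = -2 + \left(-8 + 5\right)^{2} - 5 \left(-8 + 5\right) = -2 + \left(-3\right)^{2} - -15 = -2 + 9 + 15 = 22$)
$\frac{2}{-261} \cdot 2 - N{\left(52 \right)} = \frac{2}{-261} \cdot 2 - 22 = 2 \left(- \frac{1}{261}\right) 2 - 22 = \left(- \frac{2}{261}\right) 2 - 22 = - \frac{4}{261} - 22 = - \frac{5746}{261}$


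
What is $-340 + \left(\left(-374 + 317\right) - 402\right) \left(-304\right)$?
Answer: $139196$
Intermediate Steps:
$-340 + \left(\left(-374 + 317\right) - 402\right) \left(-304\right) = -340 + \left(-57 - 402\right) \left(-304\right) = -340 - -139536 = -340 + 139536 = 139196$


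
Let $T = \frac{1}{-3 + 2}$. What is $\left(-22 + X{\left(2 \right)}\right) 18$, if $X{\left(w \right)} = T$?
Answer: $-414$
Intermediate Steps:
$T = -1$ ($T = \frac{1}{-1} = -1$)
$X{\left(w \right)} = -1$
$\left(-22 + X{\left(2 \right)}\right) 18 = \left(-22 - 1\right) 18 = \left(-23\right) 18 = -414$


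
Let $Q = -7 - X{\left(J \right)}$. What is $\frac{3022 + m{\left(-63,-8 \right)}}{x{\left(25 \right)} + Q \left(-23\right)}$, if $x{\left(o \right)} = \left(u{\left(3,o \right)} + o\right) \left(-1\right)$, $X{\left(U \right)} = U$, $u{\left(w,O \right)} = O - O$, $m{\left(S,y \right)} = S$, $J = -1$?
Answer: $\frac{2959}{113} \approx 26.186$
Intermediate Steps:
$u{\left(w,O \right)} = 0$
$Q = -6$ ($Q = -7 - -1 = -7 + 1 = -6$)
$x{\left(o \right)} = - o$ ($x{\left(o \right)} = \left(0 + o\right) \left(-1\right) = o \left(-1\right) = - o$)
$\frac{3022 + m{\left(-63,-8 \right)}}{x{\left(25 \right)} + Q \left(-23\right)} = \frac{3022 - 63}{\left(-1\right) 25 - -138} = \frac{2959}{-25 + 138} = \frac{2959}{113}$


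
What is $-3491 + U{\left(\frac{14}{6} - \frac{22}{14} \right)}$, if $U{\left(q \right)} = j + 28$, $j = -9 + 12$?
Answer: $-3460$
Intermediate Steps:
$j = 3$
$U{\left(q \right)} = 31$ ($U{\left(q \right)} = 3 + 28 = 31$)
$-3491 + U{\left(\frac{14}{6} - \frac{22}{14} \right)} = -3491 + 31 = -3460$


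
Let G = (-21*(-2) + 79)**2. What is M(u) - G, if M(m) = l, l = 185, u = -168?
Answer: -14456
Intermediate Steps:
M(m) = 185
G = 14641 (G = (42 + 79)**2 = 121**2 = 14641)
M(u) - G = 185 - 1*14641 = 185 - 14641 = -14456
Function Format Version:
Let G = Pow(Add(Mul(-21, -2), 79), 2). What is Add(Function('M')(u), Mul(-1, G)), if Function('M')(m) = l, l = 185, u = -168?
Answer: -14456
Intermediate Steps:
Function('M')(m) = 185
G = 14641 (G = Pow(Add(42, 79), 2) = Pow(121, 2) = 14641)
Add(Function('M')(u), Mul(-1, G)) = Add(185, Mul(-1, 14641)) = Add(185, -14641) = -14456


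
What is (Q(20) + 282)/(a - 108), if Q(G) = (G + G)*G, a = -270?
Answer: -541/189 ≈ -2.8624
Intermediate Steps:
Q(G) = 2*G² (Q(G) = (2*G)*G = 2*G²)
(Q(20) + 282)/(a - 108) = (2*20² + 282)/(-270 - 108) = (2*400 + 282)/(-378) = (800 + 282)*(-1/378) = 1082*(-1/378) = -541/189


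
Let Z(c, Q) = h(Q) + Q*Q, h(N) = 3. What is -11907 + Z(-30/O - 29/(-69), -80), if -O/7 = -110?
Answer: -5504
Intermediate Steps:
O = 770 (O = -7*(-110) = 770)
Z(c, Q) = 3 + Q² (Z(c, Q) = 3 + Q*Q = 3 + Q²)
-11907 + Z(-30/O - 29/(-69), -80) = -11907 + (3 + (-80)²) = -11907 + (3 + 6400) = -11907 + 6403 = -5504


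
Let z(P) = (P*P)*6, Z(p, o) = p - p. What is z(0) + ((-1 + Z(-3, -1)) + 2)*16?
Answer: 16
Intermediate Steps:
Z(p, o) = 0
z(P) = 6*P² (z(P) = P²*6 = 6*P²)
z(0) + ((-1 + Z(-3, -1)) + 2)*16 = 6*0² + ((-1 + 0) + 2)*16 = 6*0 + (-1 + 2)*16 = 0 + 1*16 = 0 + 16 = 16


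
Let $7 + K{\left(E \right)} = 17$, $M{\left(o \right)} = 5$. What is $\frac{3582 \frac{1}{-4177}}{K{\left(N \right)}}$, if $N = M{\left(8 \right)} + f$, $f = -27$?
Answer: $- \frac{1791}{20885} \approx -0.085755$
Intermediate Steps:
$N = -22$ ($N = 5 - 27 = -22$)
$K{\left(E \right)} = 10$ ($K{\left(E \right)} = -7 + 17 = 10$)
$\frac{3582 \frac{1}{-4177}}{K{\left(N \right)}} = \frac{3582 \frac{1}{-4177}}{10} = 3582 \left(- \frac{1}{4177}\right) \frac{1}{10} = \left(- \frac{3582}{4177}\right) \frac{1}{10} = - \frac{1791}{20885}$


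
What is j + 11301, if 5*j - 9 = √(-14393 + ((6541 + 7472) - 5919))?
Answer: 56514/5 + I*√6299/5 ≈ 11303.0 + 15.873*I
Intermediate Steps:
j = 9/5 + I*√6299/5 (j = 9/5 + √(-14393 + ((6541 + 7472) - 5919))/5 = 9/5 + √(-14393 + (14013 - 5919))/5 = 9/5 + √(-14393 + 8094)/5 = 9/5 + √(-6299)/5 = 9/5 + (I*√6299)/5 = 9/5 + I*√6299/5 ≈ 1.8 + 15.873*I)
j + 11301 = (9/5 + I*√6299/5) + 11301 = 56514/5 + I*√6299/5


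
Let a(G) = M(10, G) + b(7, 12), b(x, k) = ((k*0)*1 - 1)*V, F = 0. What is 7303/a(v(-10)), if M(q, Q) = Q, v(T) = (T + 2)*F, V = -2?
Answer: 7303/2 ≈ 3651.5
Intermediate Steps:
v(T) = 0 (v(T) = (T + 2)*0 = (2 + T)*0 = 0)
b(x, k) = 2 (b(x, k) = ((k*0)*1 - 1)*(-2) = (0*1 - 1)*(-2) = (0 - 1)*(-2) = -1*(-2) = 2)
a(G) = 2 + G (a(G) = G + 2 = 2 + G)
7303/a(v(-10)) = 7303/(2 + 0) = 7303/2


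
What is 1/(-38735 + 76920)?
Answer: 1/38185 ≈ 2.6188e-5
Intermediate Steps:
1/(-38735 + 76920) = 1/38185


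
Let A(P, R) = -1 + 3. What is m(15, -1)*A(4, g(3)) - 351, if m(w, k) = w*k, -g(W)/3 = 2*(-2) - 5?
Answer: -381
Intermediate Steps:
g(W) = 27 (g(W) = -3*(2*(-2) - 5) = -3*(-4 - 5) = -3*(-9) = 27)
m(w, k) = k*w
A(P, R) = 2
m(15, -1)*A(4, g(3)) - 351 = -1*15*2 - 351 = -15*2 - 351 = -30 - 351 = -381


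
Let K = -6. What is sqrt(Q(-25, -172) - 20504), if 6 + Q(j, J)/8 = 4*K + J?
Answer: 2*I*sqrt(5530) ≈ 148.73*I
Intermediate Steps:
Q(j, J) = -240 + 8*J (Q(j, J) = -48 + 8*(4*(-6) + J) = -48 + 8*(-24 + J) = -48 + (-192 + 8*J) = -240 + 8*J)
sqrt(Q(-25, -172) - 20504) = sqrt((-240 + 8*(-172)) - 20504) = sqrt((-240 - 1376) - 20504) = sqrt(-1616 - 20504) = sqrt(-22120) = 2*I*sqrt(5530)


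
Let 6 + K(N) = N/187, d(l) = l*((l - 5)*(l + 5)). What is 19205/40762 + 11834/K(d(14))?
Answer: 22557255689/12962316 ≈ 1740.2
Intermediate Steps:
d(l) = l*(-5 + l)*(5 + l) (d(l) = l*((-5 + l)*(5 + l)) = l*(-5 + l)*(5 + l))
K(N) = -6 + N/187
19205/40762 + 11834/K(d(14)) = 19205/40762 + 11834/(-6 + (14*(-25 + 14²))/187) = 19205*(1/40762) + 11834/(-6 + (14*(-25 + 196))/187) = 19205/40762 + 11834/(-6 + (14*171)/187) = 19205/40762 + 11834/(-6 + (1/187)*2394) = 19205/40762 + 11834/(-6 + 2394/187) = 19205/40762 + 11834/(1272/187) = 19205/40762 + 11834*(187/1272) = 19205/40762 + 1106479/636 = 22557255689/12962316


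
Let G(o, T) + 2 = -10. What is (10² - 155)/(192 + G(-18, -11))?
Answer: -11/36 ≈ -0.30556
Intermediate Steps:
G(o, T) = -12 (G(o, T) = -2 - 10 = -12)
(10² - 155)/(192 + G(-18, -11)) = (10² - 155)/(192 - 12) = (100 - 155)/180 = -55*1/180 = -11/36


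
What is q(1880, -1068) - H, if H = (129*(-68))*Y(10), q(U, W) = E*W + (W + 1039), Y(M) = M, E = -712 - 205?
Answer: 1067047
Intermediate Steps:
E = -917
q(U, W) = 1039 - 916*W (q(U, W) = -917*W + (W + 1039) = -917*W + (1039 + W) = 1039 - 916*W)
H = -87720 (H = (129*(-68))*10 = -8772*10 = -87720)
q(1880, -1068) - H = (1039 - 916*(-1068)) - 1*(-87720) = (1039 + 978288) + 87720 = 979327 + 87720 = 1067047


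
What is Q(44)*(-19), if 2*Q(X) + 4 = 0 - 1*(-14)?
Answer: -95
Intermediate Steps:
Q(X) = 5 (Q(X) = -2 + (0 - 1*(-14))/2 = -2 + (0 + 14)/2 = -2 + (½)*14 = -2 + 7 = 5)
Q(44)*(-19) = 5*(-19) = -95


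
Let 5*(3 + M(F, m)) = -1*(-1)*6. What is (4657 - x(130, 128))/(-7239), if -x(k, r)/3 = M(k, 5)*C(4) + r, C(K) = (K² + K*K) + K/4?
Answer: -24314/36195 ≈ -0.67175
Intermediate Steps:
M(F, m) = -9/5 (M(F, m) = -3 + (-1*(-1)*6)/5 = -3 + (1*6)/5 = -3 + (⅕)*6 = -3 + 6/5 = -9/5)
C(K) = 2*K² + K/4 (C(K) = (K² + K²) + K*(¼) = 2*K² + K/4)
x(k, r) = 891/5 - 3*r (x(k, r) = -3*(-9*4*(1 + 8*4)/20 + r) = -3*(-9*4*(1 + 32)/20 + r) = -3*(-9*4*33/20 + r) = -3*(-9/5*33 + r) = -3*(-297/5 + r) = 891/5 - 3*r)
(4657 - x(130, 128))/(-7239) = (4657 - (891/5 - 3*128))/(-7239) = (4657 - (891/5 - 384))*(-1/7239) = (4657 - 1*(-1029/5))*(-1/7239) = (4657 + 1029/5)*(-1/7239) = (24314/5)*(-1/7239) = -24314/36195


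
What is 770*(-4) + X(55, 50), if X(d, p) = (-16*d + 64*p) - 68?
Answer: -828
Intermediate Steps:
X(d, p) = -68 - 16*d + 64*p
770*(-4) + X(55, 50) = 770*(-4) + (-68 - 16*55 + 64*50) = -3080 + (-68 - 880 + 3200) = -3080 + 2252 = -828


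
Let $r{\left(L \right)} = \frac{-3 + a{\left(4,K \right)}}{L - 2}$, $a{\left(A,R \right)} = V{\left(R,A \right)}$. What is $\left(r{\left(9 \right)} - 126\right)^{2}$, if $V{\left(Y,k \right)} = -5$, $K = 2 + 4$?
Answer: $\frac{792100}{49} \approx 16165.0$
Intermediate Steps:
$K = 6$
$a{\left(A,R \right)} = -5$
$r{\left(L \right)} = - \frac{8}{-2 + L}$ ($r{\left(L \right)} = \frac{-3 - 5}{L - 2} = - \frac{8}{-2 + L}$)
$\left(r{\left(9 \right)} - 126\right)^{2} = \left(- \frac{8}{-2 + 9} - 126\right)^{2} = \left(- \frac{8}{7} - 126\right)^{2} = \left(- \frac{890}{7}\right)^{2} = \frac{792100}{49}$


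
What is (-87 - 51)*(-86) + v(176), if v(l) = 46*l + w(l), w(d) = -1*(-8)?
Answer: 19972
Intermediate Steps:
w(d) = 8
v(l) = 8 + 46*l (v(l) = 46*l + 8 = 8 + 46*l)
(-87 - 51)*(-86) + v(176) = (-87 - 51)*(-86) + (8 + 46*176) = -138*(-86) + (8 + 8096) = 11868 + 8104 = 19972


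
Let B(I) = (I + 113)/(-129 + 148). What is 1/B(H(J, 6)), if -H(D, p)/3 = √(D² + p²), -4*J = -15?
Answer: 34352/197095 + 684*√89/197095 ≈ 0.20703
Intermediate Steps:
J = 15/4 (J = -¼*(-15) = 15/4 ≈ 3.7500)
H(D, p) = -3*√(D² + p²)
B(I) = 113/19 + I/19 (B(I) = (113 + I)/19 = (113 + I)*(1/19) = 113/19 + I/19)
1/B(H(J, 6)) = 1/(113/19 + (-3*√((15/4)² + 6²))/19) = 1/(113/19 + (-3*√(225/16 + 36))/19) = 1/(113/19 + (-9*√89/4)/19) = 1/(113/19 - 9*√89/76)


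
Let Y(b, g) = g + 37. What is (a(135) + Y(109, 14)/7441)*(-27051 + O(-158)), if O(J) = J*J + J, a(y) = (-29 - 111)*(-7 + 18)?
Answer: 25725654805/7441 ≈ 3.4573e+6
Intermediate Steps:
Y(b, g) = 37 + g
a(y) = -1540 (a(y) = -140*11 = -1540)
O(J) = J + J**2 (O(J) = J**2 + J = J + J**2)
(a(135) + Y(109, 14)/7441)*(-27051 + O(-158)) = (-1540 + (37 + 14)/7441)*(-27051 - 158*(1 - 158)) = (-1540 + 51*(1/7441))*(-27051 - 158*(-157)) = (-1540 + 51/7441)*(-27051 + 24806) = -11459089/7441*(-2245) = 25725654805/7441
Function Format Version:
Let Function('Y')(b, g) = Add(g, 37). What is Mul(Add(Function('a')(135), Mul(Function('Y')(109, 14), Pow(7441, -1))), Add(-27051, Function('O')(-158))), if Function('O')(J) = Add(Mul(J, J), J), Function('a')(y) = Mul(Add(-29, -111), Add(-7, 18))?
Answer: Rational(25725654805, 7441) ≈ 3.4573e+6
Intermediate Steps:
Function('Y')(b, g) = Add(37, g)
Function('a')(y) = -1540 (Function('a')(y) = Mul(-140, 11) = -1540)
Function('O')(J) = Add(J, Pow(J, 2)) (Function('O')(J) = Add(Pow(J, 2), J) = Add(J, Pow(J, 2)))
Mul(Add(Function('a')(135), Mul(Function('Y')(109, 14), Pow(7441, -1))), Add(-27051, Function('O')(-158))) = Mul(Add(-1540, Mul(Add(37, 14), Pow(7441, -1))), Add(-27051, Mul(-158, Add(1, -158)))) = Mul(Add(-1540, Mul(51, Rational(1, 7441))), Add(-27051, Mul(-158, -157))) = Mul(Add(-1540, Rational(51, 7441)), Add(-27051, 24806)) = Mul(Rational(-11459089, 7441), -2245) = Rational(25725654805, 7441)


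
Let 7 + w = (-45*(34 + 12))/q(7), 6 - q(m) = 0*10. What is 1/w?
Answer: -1/352 ≈ -0.0028409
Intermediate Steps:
q(m) = 6 (q(m) = 6 - 0*10 = 6 - 1*0 = 6 + 0 = 6)
w = -352 (w = -7 - 45*(34 + 12)/6 = -7 - 45*46*(1/6) = -7 - 2070*1/6 = -7 - 345 = -352)
1/w = 1/(-352) = -1/352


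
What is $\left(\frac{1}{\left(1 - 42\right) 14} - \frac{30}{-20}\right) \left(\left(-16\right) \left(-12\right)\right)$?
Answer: $\frac{82560}{287} \approx 287.67$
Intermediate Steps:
$\left(\frac{1}{\left(1 - 42\right) 14} - \frac{30}{-20}\right) \left(\left(-16\right) \left(-12\right)\right) = \left(\frac{1}{-41} \cdot \frac{1}{14} - - \frac{3}{2}\right) 192 = \left(\left(- \frac{1}{41}\right) \frac{1}{14} + \frac{3}{2}\right) 192 = \left(- \frac{1}{574} + \frac{3}{2}\right) 192 = \frac{430}{287} \cdot 192 = \frac{82560}{287}$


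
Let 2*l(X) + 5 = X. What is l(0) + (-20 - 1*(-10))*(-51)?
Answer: 1015/2 ≈ 507.50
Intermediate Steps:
l(X) = -5/2 + X/2
l(0) + (-20 - 1*(-10))*(-51) = (-5/2 + (½)*0) + (-20 - 1*(-10))*(-51) = (-5/2 + 0) + (-20 + 10)*(-51) = -5/2 - 10*(-51) = -5/2 + 510 = 1015/2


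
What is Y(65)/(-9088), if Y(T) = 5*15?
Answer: -75/9088 ≈ -0.0082526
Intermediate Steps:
Y(T) = 75
Y(65)/(-9088) = 75/(-9088) = 75*(-1/9088) = -75/9088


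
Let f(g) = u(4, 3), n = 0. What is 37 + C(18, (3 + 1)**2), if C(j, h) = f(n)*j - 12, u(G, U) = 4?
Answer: 97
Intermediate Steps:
f(g) = 4
C(j, h) = -12 + 4*j (C(j, h) = 4*j - 12 = -12 + 4*j)
37 + C(18, (3 + 1)**2) = 37 + (-12 + 4*18) = 37 + (-12 + 72) = 37 + 60 = 97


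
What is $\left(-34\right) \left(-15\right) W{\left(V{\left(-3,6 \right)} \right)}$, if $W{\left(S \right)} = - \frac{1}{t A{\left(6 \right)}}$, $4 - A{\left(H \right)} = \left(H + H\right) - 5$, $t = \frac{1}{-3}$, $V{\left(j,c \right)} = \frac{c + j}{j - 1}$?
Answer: $-510$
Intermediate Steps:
$V{\left(j,c \right)} = \frac{c + j}{-1 + j}$
$t = - \frac{1}{3} \approx -0.33333$
$A{\left(H \right)} = 9 - 2 H$ ($A{\left(H \right)} = 4 - \left(\left(H + H\right) - 5\right) = 4 - \left(2 H - 5\right) = 4 - \left(-5 + 2 H\right) = 9 - 2 H$)
$W{\left(S \right)} = -1$ ($W{\left(S \right)} = - \frac{1}{\left(- \frac{1}{3}\right) \left(9 - 12\right)} = - \frac{1}{\left(- \frac{1}{3}\right) \left(-3\right)} = - 1^{-1} = \left(-1\right) 1 = -1$)
$\left(-34\right) \left(-15\right) W{\left(V{\left(-3,6 \right)} \right)} = \left(-34\right) \left(-15\right) \left(-1\right) = 510 \left(-1\right) = -510$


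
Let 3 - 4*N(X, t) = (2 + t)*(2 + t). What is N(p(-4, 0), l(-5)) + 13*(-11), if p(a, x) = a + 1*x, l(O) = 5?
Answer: -309/2 ≈ -154.50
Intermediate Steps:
p(a, x) = a + x
N(X, t) = ¾ - (2 + t)²/4 (N(X, t) = ¾ - (2 + t)*(2 + t)/4 = ¾ - (2 + t)²/4)
N(p(-4, 0), l(-5)) + 13*(-11) = (¾ - (2 + 5)²/4) + 13*(-11) = (¾ - ¼*7²) - 143 = (¾ - ¼*49) - 143 = (¾ - 49/4) - 143 = -23/2 - 143 = -309/2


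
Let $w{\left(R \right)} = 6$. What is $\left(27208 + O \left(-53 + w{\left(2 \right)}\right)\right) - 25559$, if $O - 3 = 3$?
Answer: $1367$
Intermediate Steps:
$O = 6$ ($O = 3 + 3 = 6$)
$\left(27208 + O \left(-53 + w{\left(2 \right)}\right)\right) - 25559 = \left(27208 + 6 \left(-53 + 6\right)\right) - 25559 = \left(27208 + 6 \left(-47\right)\right) - 25559 = \left(27208 - 282\right) - 25559 = 26926 - 25559 = 1367$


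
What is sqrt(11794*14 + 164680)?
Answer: 6*sqrt(9161) ≈ 574.28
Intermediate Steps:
sqrt(11794*14 + 164680) = sqrt(165116 + 164680) = sqrt(329796) = 6*sqrt(9161)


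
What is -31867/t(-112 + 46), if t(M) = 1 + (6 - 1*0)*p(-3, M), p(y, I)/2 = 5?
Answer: -31867/61 ≈ -522.41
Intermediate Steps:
p(y, I) = 10 (p(y, I) = 2*5 = 10)
t(M) = 61 (t(M) = 1 + (6 - 1*0)*10 = 1 + (6 + 0)*10 = 1 + 6*10 = 1 + 60 = 61)
-31867/t(-112 + 46) = -31867/61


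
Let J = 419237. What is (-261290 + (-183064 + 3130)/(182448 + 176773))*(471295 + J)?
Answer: -83586255241992768/359221 ≈ -2.3269e+11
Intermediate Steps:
(-261290 + (-183064 + 3130)/(182448 + 176773))*(471295 + J) = (-261290 + (-183064 + 3130)/(182448 + 176773))*(471295 + 419237) = (-261290 - 179934/359221)*890532 = -93861035024/359221*890532 = -83586255241992768/359221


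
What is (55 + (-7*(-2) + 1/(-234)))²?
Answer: 260661025/54756 ≈ 4760.4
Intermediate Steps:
(55 + (-7*(-2) + 1/(-234)))² = (55 + (14 - 1/234))² = (55 + 3275/234)² = (16145/234)² = 260661025/54756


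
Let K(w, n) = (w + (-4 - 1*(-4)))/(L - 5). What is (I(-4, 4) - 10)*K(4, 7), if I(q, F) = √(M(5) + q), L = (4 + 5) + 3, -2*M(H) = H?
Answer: -40/7 + 2*I*√26/7 ≈ -5.7143 + 1.4569*I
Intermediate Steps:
M(H) = -H/2
L = 12 (L = 9 + 3 = 12)
K(w, n) = w/7 (K(w, n) = (w + (-4 - 1*(-4)))/(12 - 5) = (w + (-4 + 4))/7 = (w + 0)*(⅐) = w*(⅐) = w/7)
I(q, F) = √(-5/2 + q) (I(q, F) = √(-½*5 + q) = √(-5/2 + q))
(I(-4, 4) - 10)*K(4, 7) = (√(-10 + 4*(-4))/2 - 10)*((⅐)*4) = (√(-10 - 16)/2 - 10)*(4/7) = (√(-26)/2 - 10)*(4/7) = ((I*√26)/2 - 10)*(4/7) = (I*√26/2 - 10)*(4/7) = (-10 + I*√26/2)*(4/7) = -40/7 + 2*I*√26/7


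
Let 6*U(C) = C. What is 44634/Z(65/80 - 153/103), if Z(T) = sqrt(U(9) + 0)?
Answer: 14878*sqrt(6) ≈ 36444.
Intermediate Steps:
U(C) = C/6
Z(T) = sqrt(6)/2 (Z(T) = sqrt((1/6)*9 + 0) = sqrt(3/2 + 0) = sqrt(3/2) = sqrt(6)/2)
44634/Z(65/80 - 153/103) = 44634/((sqrt(6)/2)) = 44634*(sqrt(6)/3) = 14878*sqrt(6)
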